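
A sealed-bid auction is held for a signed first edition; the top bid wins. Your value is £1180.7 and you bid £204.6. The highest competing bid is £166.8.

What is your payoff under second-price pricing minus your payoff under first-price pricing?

£37.8

You have the highest bid, so you win under either rule.
Second-price: pay £166.8 → payoff £1013.9.
First-price: pay your own bid £204.6 → payoff £976.1.
Difference = £1013.9 − (£976.1) = £37.8.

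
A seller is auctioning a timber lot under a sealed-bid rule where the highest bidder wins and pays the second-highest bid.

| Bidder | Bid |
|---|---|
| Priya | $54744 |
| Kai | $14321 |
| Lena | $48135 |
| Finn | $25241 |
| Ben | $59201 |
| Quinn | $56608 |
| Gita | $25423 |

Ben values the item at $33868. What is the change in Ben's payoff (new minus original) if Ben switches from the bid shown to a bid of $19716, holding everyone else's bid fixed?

The highest bid among the other bidders is $56608; Ben's bid doesn't change that.
Original bid $59201: Ben is highest, pays the top rival bid $56608; payoff $33868 − $56608 = −$22740.
Alternative bid $19716: Ben is not highest (top rival bid is $56608); payoff $0.
Change in payoff = $0 − (−$22740) = $22740.

$22740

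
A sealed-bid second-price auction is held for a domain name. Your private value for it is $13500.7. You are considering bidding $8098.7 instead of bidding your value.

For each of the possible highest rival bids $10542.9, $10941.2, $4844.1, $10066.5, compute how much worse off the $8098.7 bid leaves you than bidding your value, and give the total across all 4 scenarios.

$8951.5

The deviation costs you only when the competing bid falls strictly between $8098.7 and $13500.7; elsewhere both bids give the same outcome.
$10542.9: truthful payoff $2957.8, deviation payoff $0 → loss $2957.8.
$10941.2: truthful payoff $2559.5, deviation payoff $0 → loss $2559.5.
$4844.1: outcomes coincide → loss $0.
$10066.5: truthful payoff $3434.2, deviation payoff $0 → loss $3434.2.
Total loss = $2957.8 + $2559.5 + $3434.2 = $8951.5.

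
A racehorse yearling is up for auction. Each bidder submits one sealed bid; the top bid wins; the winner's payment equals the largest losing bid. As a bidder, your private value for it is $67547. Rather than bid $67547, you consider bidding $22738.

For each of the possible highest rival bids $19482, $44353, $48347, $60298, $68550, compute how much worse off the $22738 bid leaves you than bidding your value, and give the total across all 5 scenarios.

$49643

The deviation costs you only when the competing bid falls strictly between $22738 and $67547; elsewhere both bids give the same outcome.
$19482: outcomes coincide → loss $0.
$44353: truthful payoff $23194, deviation payoff $0 → loss $23194.
$48347: truthful payoff $19200, deviation payoff $0 → loss $19200.
$60298: truthful payoff $7249, deviation payoff $0 → loss $7249.
$68550: outcomes coincide → loss $0.
Total loss = $23194 + $19200 + $7249 = $49643.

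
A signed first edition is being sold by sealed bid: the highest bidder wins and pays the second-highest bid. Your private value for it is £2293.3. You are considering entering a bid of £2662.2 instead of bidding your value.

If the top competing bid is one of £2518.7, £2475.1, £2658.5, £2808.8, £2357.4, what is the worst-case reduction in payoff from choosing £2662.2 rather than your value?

£365.2

£2518.7: truthful gives £0, deviation gives −£225.4 → loss £225.4.
£2475.1: truthful gives £0, deviation gives −£181.8 → loss £181.8.
£2658.5: truthful gives £0, deviation gives −£365.2 → loss £365.2.
£2808.8: same outcome either way → loss £0.
£2357.4: truthful gives £0, deviation gives −£64.1 → loss £64.1.
Maximum loss: £365.2.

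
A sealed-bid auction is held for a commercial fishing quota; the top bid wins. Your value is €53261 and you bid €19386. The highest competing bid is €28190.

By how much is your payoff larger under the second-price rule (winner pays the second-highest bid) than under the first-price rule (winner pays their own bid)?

€0

Your bid €19386 is below €28190, so you lose under either rule.
Payoff is €0 in both cases; difference = €0.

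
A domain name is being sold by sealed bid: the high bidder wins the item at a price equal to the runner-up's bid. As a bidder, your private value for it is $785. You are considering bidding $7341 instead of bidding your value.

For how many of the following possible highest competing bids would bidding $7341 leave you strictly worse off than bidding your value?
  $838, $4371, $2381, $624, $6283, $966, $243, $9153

The deviation hurts exactly when the highest competing bid lies strictly between $785 and $7341 — overbidding then wins at a price above your value.
$838: inside the interval → strictly worse (loss $53).
$4371: inside the interval → strictly worse (loss $3586).
$2381: inside the interval → strictly worse (loss $1596).
$624: below both → same outcome either way.
$6283: inside the interval → strictly worse (loss $5498).
$966: inside the interval → strictly worse (loss $181).
$243: below both → same outcome either way.
$9153: above both → same outcome either way.
Count: 5.

5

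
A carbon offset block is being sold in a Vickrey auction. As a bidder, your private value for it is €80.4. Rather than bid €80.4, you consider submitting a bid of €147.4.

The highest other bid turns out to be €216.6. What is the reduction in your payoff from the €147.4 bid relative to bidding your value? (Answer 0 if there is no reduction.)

Bidding your value €80.4: you lose (since €80.4 < €216.6). Payoff €0.
Bidding €147.4: you lose. Payoff €0.
Difference = €0 − €0 = €0; both bids lead to the same outcome because the competing bid is above both your value and your alternative bid.

€0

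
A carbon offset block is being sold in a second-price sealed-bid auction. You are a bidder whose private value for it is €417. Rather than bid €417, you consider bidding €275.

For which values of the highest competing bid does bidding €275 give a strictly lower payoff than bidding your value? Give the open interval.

(€275, €417)

If the competing bid is below €275, both bids win at the same price — no difference.
If it is above €417, both bids lose — no difference.
If it lies strictly between €275 and €417, bidding your value wins at a price below your value (positive payoff) while bidding €275 loses (payoff 0).
So the deviation strictly hurts on the open interval (€275, €417).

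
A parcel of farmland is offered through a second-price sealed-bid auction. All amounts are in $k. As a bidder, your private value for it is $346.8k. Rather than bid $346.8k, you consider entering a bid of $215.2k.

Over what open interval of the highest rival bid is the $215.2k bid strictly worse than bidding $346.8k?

If the competing bid is below $215.2k, both bids win at the same price — no difference.
If it is above $346.8k, both bids lose — no difference.
If it lies strictly between $215.2k and $346.8k, bidding your value wins at a price below your value (positive payoff) while bidding $215.2k loses (payoff 0).
So the deviation strictly hurts on the open interval ($215.2k, $346.8k).

($215.2k, $346.8k)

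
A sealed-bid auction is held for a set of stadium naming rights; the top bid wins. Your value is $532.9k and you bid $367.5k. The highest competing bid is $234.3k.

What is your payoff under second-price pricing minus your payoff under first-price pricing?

$133.2k

You have the highest bid, so you win under either rule.
Second-price: pay $234.3k → payoff $298.6k.
First-price: pay your own bid $367.5k → payoff $165.4k.
Difference = $298.6k − ($165.4k) = $133.2k.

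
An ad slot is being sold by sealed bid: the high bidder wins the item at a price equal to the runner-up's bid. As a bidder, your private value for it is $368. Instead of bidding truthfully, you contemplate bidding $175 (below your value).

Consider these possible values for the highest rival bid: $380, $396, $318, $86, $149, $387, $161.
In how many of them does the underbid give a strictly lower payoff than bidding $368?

1

The deviation hurts exactly when the highest competing bid lies strictly between $175 and $368 — underbidding then forfeits a profitable win.
$380: above both → same outcome either way.
$396: above both → same outcome either way.
$318: inside the interval → strictly worse (loss $50).
$86: below both → same outcome either way.
$149: below both → same outcome either way.
$387: above both → same outcome either way.
$161: below both → same outcome either way.
Count: 1.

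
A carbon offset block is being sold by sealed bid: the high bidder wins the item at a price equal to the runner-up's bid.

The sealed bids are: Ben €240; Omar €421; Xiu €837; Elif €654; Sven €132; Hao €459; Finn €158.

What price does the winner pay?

€654

Highest bid: Xiu at €837, so Xiu wins.
Second-highest bid: Elif at €654 — that is the price the winner pays.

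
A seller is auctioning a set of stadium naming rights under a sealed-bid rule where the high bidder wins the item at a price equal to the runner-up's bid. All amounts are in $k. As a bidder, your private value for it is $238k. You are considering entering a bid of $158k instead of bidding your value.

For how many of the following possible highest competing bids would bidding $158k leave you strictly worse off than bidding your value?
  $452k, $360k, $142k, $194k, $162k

The deviation hurts exactly when the highest competing bid lies strictly between $158k and $238k — underbidding then forfeits a profitable win.
$452k: above both → same outcome either way.
$360k: above both → same outcome either way.
$142k: below both → same outcome either way.
$194k: inside the interval → strictly worse (loss $44k).
$162k: inside the interval → strictly worse (loss $76k).
Count: 2.

2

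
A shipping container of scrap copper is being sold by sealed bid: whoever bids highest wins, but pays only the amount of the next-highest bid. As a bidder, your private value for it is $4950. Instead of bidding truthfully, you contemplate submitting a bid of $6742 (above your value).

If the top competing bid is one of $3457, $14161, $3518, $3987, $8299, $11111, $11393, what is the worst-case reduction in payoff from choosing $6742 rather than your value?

$0

$3457: same outcome either way → loss $0.
$14161: same outcome either way → loss $0.
$3518: same outcome either way → loss $0.
$3987: same outcome either way → loss $0.
$8299: same outcome either way → loss $0.
$11111: same outcome either way → loss $0.
$11393: same outcome either way → loss $0.
Maximum loss: $0.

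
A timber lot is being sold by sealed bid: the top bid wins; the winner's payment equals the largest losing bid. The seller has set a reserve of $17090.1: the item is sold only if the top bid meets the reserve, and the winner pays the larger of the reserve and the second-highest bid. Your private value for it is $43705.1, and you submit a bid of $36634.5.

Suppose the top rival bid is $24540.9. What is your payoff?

Your bid $36634.5 is the highest and exceeds the reserve.
Price = max(second-highest bid, reserve) = max($24540.9, $17090.1) = $24540.9.
Payoff = $43705.1 − $24540.9 = $19164.2.

$19164.2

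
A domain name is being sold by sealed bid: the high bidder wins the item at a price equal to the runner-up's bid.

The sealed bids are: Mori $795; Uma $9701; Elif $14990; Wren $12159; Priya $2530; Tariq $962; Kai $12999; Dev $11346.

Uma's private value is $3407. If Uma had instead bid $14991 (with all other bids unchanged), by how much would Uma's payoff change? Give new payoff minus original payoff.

The highest bid among the other bidders is $14990; Uma's bid doesn't change that.
Original bid $9701: Uma is not highest (top rival bid is $14990); payoff $0.
Alternative bid $14991: Uma is highest, pays the top rival bid $14990; payoff $3407 − $14990 = −$11583.
Change in payoff = −$11583 − ($0) = −$11583.

−$11583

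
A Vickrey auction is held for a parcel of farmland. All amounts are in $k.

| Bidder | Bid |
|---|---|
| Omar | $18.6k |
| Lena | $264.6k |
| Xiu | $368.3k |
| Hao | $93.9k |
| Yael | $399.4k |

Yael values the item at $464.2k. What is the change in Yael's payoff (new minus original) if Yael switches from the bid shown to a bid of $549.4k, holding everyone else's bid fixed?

The highest bid among the other bidders is $368.3k; Yael's bid doesn't change that.
Original bid $399.4k: Yael is highest, pays the top rival bid $368.3k; payoff $464.2k − $368.3k = $95.9k.
Alternative bid $549.4k: Yael is highest, pays the top rival bid $368.3k; payoff $464.2k − $368.3k = $95.9k.
Change in payoff = $95.9k − ($95.9k) = $0k.

$0k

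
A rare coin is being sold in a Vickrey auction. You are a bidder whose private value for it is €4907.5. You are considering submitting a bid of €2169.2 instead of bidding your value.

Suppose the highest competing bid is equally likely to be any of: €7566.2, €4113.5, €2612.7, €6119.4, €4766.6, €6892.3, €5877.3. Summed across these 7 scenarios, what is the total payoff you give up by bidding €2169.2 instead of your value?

The deviation costs you only when the competing bid falls strictly between €2169.2 and €4907.5; elsewhere both bids give the same outcome.
€7566.2: outcomes coincide → loss €0.
€4113.5: truthful payoff €794, deviation payoff €0 → loss €794.
€2612.7: truthful payoff €2294.8, deviation payoff €0 → loss €2294.8.
€6119.4: outcomes coincide → loss €0.
€4766.6: truthful payoff €140.9, deviation payoff €0 → loss €140.9.
€6892.3: outcomes coincide → loss €0.
€5877.3: outcomes coincide → loss €0.
Total loss = €794 + €2294.8 + €140.9 = €3229.7.

€3229.7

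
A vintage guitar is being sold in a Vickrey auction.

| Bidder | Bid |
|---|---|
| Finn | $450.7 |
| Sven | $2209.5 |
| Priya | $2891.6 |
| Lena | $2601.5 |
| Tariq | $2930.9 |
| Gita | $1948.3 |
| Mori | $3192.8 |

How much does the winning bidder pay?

$2930.9

Highest bid: Mori at $3192.8, so Mori wins.
Second-highest bid: Tariq at $2930.9 — that is the price the winner pays.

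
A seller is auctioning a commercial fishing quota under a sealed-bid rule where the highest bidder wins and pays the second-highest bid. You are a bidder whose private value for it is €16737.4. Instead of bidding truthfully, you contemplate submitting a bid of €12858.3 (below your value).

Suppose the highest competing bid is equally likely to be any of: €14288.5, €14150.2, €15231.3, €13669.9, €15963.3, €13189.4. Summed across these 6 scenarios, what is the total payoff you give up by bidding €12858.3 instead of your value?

The deviation costs you only when the competing bid falls strictly between €12858.3 and €16737.4; elsewhere both bids give the same outcome.
€14288.5: truthful payoff €2448.9, deviation payoff €0 → loss €2448.9.
€14150.2: truthful payoff €2587.2, deviation payoff €0 → loss €2587.2.
€15231.3: truthful payoff €1506.1, deviation payoff €0 → loss €1506.1.
€13669.9: truthful payoff €3067.5, deviation payoff €0 → loss €3067.5.
€15963.3: truthful payoff €774.1, deviation payoff €0 → loss €774.1.
€13189.4: truthful payoff €3548, deviation payoff €0 → loss €3548.
Total loss = €2448.9 + €2587.2 + €1506.1 + €3067.5 + €774.1 + €3548 = €13931.8.

€13931.8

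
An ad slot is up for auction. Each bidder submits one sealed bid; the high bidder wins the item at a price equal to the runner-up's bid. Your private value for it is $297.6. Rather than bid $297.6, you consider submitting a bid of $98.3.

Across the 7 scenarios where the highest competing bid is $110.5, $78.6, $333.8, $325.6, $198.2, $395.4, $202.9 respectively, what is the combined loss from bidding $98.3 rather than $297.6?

$381.2

The deviation costs you only when the competing bid falls strictly between $98.3 and $297.6; elsewhere both bids give the same outcome.
$110.5: truthful payoff $187.1, deviation payoff $0 → loss $187.1.
$78.6: outcomes coincide → loss $0.
$333.8: outcomes coincide → loss $0.
$325.6: outcomes coincide → loss $0.
$198.2: truthful payoff $99.4, deviation payoff $0 → loss $99.4.
$395.4: outcomes coincide → loss $0.
$202.9: truthful payoff $94.7, deviation payoff $0 → loss $94.7.
Total loss = $187.1 + $99.4 + $94.7 = $381.2.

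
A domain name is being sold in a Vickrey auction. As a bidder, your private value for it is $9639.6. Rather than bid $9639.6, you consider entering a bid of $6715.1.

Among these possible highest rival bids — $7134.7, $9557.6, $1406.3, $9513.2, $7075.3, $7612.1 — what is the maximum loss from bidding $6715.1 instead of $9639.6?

$7134.7: truthful gives $2504.9, deviation gives $0 → loss $2504.9.
$9557.6: truthful gives $82, deviation gives $0 → loss $82.
$1406.3: same outcome either way → loss $0.
$9513.2: truthful gives $126.4, deviation gives $0 → loss $126.4.
$7075.3: truthful gives $2564.3, deviation gives $0 → loss $2564.3.
$7612.1: truthful gives $2027.5, deviation gives $0 → loss $2027.5.
Maximum loss: $2564.3.

$2564.3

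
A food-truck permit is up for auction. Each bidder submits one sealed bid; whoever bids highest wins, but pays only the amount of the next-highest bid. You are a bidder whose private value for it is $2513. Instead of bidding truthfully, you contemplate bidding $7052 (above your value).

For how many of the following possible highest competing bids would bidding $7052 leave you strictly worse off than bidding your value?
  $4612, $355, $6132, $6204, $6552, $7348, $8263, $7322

The deviation hurts exactly when the highest competing bid lies strictly between $2513 and $7052 — overbidding then wins at a price above your value.
$4612: inside the interval → strictly worse (loss $2099).
$355: below both → same outcome either way.
$6132: inside the interval → strictly worse (loss $3619).
$6204: inside the interval → strictly worse (loss $3691).
$6552: inside the interval → strictly worse (loss $4039).
$7348: above both → same outcome either way.
$8263: above both → same outcome either way.
$7322: above both → same outcome either way.
Count: 4.

4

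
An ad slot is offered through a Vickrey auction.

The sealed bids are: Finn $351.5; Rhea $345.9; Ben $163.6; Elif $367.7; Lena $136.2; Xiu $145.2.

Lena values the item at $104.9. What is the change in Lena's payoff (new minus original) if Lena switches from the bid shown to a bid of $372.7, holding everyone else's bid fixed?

−$262.8

The highest bid among the other bidders is $367.7; Lena's bid doesn't change that.
Original bid $136.2: Lena is not highest (top rival bid is $367.7); payoff $0.
Alternative bid $372.7: Lena is highest, pays the top rival bid $367.7; payoff $104.9 − $367.7 = −$262.8.
Change in payoff = −$262.8 − ($0) = −$262.8.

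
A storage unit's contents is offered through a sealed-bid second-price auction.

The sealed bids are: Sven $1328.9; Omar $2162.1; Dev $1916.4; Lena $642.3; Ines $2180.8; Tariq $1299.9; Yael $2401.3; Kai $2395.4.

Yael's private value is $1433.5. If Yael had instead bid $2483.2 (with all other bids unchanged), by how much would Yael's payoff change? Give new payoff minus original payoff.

The highest bid among the other bidders is $2395.4; Yael's bid doesn't change that.
Original bid $2401.3: Yael is highest, pays the top rival bid $2395.4; payoff $1433.5 − $2395.4 = −$961.9.
Alternative bid $2483.2: Yael is highest, pays the top rival bid $2395.4; payoff $1433.5 − $2395.4 = −$961.9.
Change in payoff = −$961.9 − (−$961.9) = $0.

$0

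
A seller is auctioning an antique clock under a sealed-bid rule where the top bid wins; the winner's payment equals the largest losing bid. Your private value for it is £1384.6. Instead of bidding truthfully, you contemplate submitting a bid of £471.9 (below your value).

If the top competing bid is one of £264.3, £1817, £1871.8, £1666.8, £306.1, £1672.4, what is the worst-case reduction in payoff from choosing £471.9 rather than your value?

£264.3: same outcome either way → loss £0.
£1817: same outcome either way → loss £0.
£1871.8: same outcome either way → loss £0.
£1666.8: same outcome either way → loss £0.
£306.1: same outcome either way → loss £0.
£1672.4: same outcome either way → loss £0.
Maximum loss: £0.

£0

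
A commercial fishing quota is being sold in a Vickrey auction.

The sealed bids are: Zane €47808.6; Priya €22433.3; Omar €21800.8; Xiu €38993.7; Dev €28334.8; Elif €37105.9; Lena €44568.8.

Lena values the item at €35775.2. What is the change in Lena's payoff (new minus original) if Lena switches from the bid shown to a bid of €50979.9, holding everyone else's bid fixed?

The highest bid among the other bidders is €47808.6; Lena's bid doesn't change that.
Original bid €44568.8: Lena is not highest (top rival bid is €47808.6); payoff €0.
Alternative bid €50979.9: Lena is highest, pays the top rival bid €47808.6; payoff €35775.2 − €47808.6 = −€12033.4.
Change in payoff = −€12033.4 − (€0) = −€12033.4.

−€12033.4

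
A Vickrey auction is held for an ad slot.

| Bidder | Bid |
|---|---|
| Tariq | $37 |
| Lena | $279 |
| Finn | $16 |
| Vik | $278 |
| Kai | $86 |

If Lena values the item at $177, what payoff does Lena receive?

−$101

Highest bid: Lena at $279, so Lena wins.
Second-highest bid: Vik at $278 — that is the price the winner pays.
Lena's payoff = value − price = $177 − $278 = −$101.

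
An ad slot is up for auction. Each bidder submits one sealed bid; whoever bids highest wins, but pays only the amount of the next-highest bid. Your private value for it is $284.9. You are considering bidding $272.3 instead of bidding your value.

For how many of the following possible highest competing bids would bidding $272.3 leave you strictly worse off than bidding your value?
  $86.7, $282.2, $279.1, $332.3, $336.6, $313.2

2

The deviation hurts exactly when the highest competing bid lies strictly between $272.3 and $284.9 — underbidding then forfeits a profitable win.
$86.7: below both → same outcome either way.
$282.2: inside the interval → strictly worse (loss $2.7).
$279.1: inside the interval → strictly worse (loss $5.8).
$332.3: above both → same outcome either way.
$336.6: above both → same outcome either way.
$313.2: above both → same outcome either way.
Count: 2.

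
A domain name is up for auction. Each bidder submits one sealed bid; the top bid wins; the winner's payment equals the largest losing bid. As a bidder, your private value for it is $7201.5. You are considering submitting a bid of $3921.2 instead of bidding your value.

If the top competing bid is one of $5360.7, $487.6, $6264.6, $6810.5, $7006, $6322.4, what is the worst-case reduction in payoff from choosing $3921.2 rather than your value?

$1840.8

$5360.7: truthful gives $1840.8, deviation gives $0 → loss $1840.8.
$487.6: same outcome either way → loss $0.
$6264.6: truthful gives $936.9, deviation gives $0 → loss $936.9.
$6810.5: truthful gives $391, deviation gives $0 → loss $391.
$7006: truthful gives $195.5, deviation gives $0 → loss $195.5.
$6322.4: truthful gives $879.1, deviation gives $0 → loss $879.1.
Maximum loss: $1840.8.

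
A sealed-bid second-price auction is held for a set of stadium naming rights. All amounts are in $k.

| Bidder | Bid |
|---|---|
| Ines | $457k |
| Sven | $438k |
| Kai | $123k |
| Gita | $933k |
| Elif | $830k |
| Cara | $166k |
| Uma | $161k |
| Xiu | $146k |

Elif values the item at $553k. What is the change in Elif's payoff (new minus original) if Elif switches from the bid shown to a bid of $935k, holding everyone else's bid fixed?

The highest bid among the other bidders is $933k; Elif's bid doesn't change that.
Original bid $830k: Elif is not highest (top rival bid is $933k); payoff $0k.
Alternative bid $935k: Elif is highest, pays the top rival bid $933k; payoff $553k − $933k = −$380k.
Change in payoff = −$380k − ($0k) = −$380k.

−$380k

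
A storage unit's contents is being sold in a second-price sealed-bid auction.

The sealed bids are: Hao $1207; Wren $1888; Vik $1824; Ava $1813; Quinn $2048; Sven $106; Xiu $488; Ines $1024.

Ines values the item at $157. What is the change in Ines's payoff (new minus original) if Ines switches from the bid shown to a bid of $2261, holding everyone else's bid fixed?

The highest bid among the other bidders is $2048; Ines's bid doesn't change that.
Original bid $1024: Ines is not highest (top rival bid is $2048); payoff $0.
Alternative bid $2261: Ines is highest, pays the top rival bid $2048; payoff $157 − $2048 = −$1891.
Change in payoff = −$1891 − ($0) = −$1891.

−$1891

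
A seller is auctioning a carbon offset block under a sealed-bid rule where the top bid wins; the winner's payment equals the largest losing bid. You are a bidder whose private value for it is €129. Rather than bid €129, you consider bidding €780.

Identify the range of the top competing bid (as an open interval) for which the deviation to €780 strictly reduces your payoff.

(€129, €780)

If the competing bid is below €129, both bids win at the same price — no difference.
If it is above €780, both bids lose — no difference.
If it lies strictly between €129 and €780, bidding your value loses (payoff 0) while bidding €780 wins at a price above your value (payoff negative).
So the deviation strictly hurts on the open interval (€129, €780).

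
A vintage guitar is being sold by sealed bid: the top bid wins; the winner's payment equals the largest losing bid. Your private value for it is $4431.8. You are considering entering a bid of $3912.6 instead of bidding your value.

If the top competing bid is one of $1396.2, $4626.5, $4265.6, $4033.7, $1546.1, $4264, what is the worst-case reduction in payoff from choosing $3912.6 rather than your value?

$398.1

$1396.2: same outcome either way → loss $0.
$4626.5: same outcome either way → loss $0.
$4265.6: truthful gives $166.2, deviation gives $0 → loss $166.2.
$4033.7: truthful gives $398.1, deviation gives $0 → loss $398.1.
$1546.1: same outcome either way → loss $0.
$4264: truthful gives $167.8, deviation gives $0 → loss $167.8.
Maximum loss: $398.1.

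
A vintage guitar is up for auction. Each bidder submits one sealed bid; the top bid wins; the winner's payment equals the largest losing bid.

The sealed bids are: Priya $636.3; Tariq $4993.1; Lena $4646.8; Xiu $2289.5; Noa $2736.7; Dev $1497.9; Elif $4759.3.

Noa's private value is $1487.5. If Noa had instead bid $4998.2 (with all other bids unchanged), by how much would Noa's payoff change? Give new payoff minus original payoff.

The highest bid among the other bidders is $4993.1; Noa's bid doesn't change that.
Original bid $2736.7: Noa is not highest (top rival bid is $4993.1); payoff $0.
Alternative bid $4998.2: Noa is highest, pays the top rival bid $4993.1; payoff $1487.5 − $4993.1 = −$3505.6.
Change in payoff = −$3505.6 − ($0) = −$3505.6.

−$3505.6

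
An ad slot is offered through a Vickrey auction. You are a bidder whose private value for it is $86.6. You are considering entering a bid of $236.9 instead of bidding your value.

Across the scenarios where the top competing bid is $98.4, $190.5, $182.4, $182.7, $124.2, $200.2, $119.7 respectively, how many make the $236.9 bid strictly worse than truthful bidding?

The deviation hurts exactly when the highest competing bid lies strictly between $86.6 and $236.9 — overbidding then wins at a price above your value.
$98.4: inside the interval → strictly worse (loss $11.8).
$190.5: inside the interval → strictly worse (loss $103.9).
$182.4: inside the interval → strictly worse (loss $95.8).
$182.7: inside the interval → strictly worse (loss $96.1).
$124.2: inside the interval → strictly worse (loss $37.6).
$200.2: inside the interval → strictly worse (loss $113.6).
$119.7: inside the interval → strictly worse (loss $33.1).
Count: 7.

7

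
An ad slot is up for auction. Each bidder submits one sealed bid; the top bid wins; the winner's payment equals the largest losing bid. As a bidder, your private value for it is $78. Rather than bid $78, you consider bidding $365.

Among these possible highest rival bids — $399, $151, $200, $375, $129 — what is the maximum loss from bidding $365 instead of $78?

$122

$399: same outcome either way → loss $0.
$151: truthful gives $0, deviation gives −$73 → loss $73.
$200: truthful gives $0, deviation gives −$122 → loss $122.
$375: same outcome either way → loss $0.
$129: truthful gives $0, deviation gives −$51 → loss $51.
Maximum loss: $122.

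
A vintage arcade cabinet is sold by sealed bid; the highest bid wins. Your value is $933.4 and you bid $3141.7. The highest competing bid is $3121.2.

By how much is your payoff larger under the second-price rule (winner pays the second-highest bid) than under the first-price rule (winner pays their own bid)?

You have the highest bid, so you win under either rule.
Second-price: pay $3121.2 → payoff −$2187.8.
First-price: pay your own bid $3141.7 → payoff −$2208.3.
Difference = −$2187.8 − (−$2208.3) = $20.5.

$20.5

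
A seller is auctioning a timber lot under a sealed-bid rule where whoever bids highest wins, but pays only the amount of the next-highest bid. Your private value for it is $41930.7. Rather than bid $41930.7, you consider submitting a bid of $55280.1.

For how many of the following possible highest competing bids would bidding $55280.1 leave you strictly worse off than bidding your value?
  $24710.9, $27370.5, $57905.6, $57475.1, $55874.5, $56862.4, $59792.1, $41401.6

The deviation hurts exactly when the highest competing bid lies strictly between $41930.7 and $55280.1 — overbidding then wins at a price above your value.
$24710.9: below both → same outcome either way.
$27370.5: below both → same outcome either way.
$57905.6: above both → same outcome either way.
$57475.1: above both → same outcome either way.
$55874.5: above both → same outcome either way.
$56862.4: above both → same outcome either way.
$59792.1: above both → same outcome either way.
$41401.6: below both → same outcome either way.
Count: 0.

0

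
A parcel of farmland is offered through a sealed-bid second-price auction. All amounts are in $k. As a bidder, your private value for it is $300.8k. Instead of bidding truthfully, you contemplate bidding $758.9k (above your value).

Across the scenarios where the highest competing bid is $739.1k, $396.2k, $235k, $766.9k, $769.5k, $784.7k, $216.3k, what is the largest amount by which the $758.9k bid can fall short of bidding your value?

$438.3k

$739.1k: truthful gives $0k, deviation gives −$438.3k → loss $438.3k.
$396.2k: truthful gives $0k, deviation gives −$95.4k → loss $95.4k.
$235k: same outcome either way → loss $0k.
$766.9k: same outcome either way → loss $0k.
$769.5k: same outcome either way → loss $0k.
$784.7k: same outcome either way → loss $0k.
$216.3k: same outcome either way → loss $0k.
Maximum loss: $438.3k.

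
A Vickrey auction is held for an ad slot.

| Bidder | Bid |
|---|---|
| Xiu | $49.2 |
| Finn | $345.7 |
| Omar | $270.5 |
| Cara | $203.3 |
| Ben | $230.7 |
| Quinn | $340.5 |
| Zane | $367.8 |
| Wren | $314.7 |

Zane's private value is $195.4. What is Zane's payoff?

−$150.3

Highest bid: Zane at $367.8, so Zane wins.
Second-highest bid: Finn at $345.7 — that is the price the winner pays.
Zane's payoff = value − price = $195.4 − $345.7 = −$150.3.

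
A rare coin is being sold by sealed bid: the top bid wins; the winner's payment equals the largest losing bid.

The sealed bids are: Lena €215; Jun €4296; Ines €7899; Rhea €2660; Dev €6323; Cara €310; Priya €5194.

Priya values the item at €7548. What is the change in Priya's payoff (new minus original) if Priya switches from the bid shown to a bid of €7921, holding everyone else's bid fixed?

The highest bid among the other bidders is €7899; Priya's bid doesn't change that.
Original bid €5194: Priya is not highest (top rival bid is €7899); payoff €0.
Alternative bid €7921: Priya is highest, pays the top rival bid €7899; payoff €7548 − €7899 = −€351.
Change in payoff = −€351 − (€0) = −€351.

−€351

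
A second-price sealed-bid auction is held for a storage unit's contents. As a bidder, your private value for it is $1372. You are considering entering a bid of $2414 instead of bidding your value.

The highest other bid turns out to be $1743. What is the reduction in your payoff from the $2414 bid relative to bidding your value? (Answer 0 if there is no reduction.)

$371

Bidding your value $1372: you lose (since $1372 < $1743). Payoff $0.
Bidding $2414: you win and pay $1743. Payoff $1372 − $1743 = −$371.
The competing bid $1743 lies between your value and your inflated bid, so overbidding wins an item priced above your value.
Loss from deviating = $0 − (−$371) = $371.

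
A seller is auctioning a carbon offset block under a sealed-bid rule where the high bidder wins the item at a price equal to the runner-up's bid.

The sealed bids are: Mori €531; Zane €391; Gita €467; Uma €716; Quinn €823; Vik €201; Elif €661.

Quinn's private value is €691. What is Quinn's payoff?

−€25

Highest bid: Quinn at €823, so Quinn wins.
Second-highest bid: Uma at €716 — that is the price the winner pays.
Quinn's payoff = value − price = €691 − €716 = −€25.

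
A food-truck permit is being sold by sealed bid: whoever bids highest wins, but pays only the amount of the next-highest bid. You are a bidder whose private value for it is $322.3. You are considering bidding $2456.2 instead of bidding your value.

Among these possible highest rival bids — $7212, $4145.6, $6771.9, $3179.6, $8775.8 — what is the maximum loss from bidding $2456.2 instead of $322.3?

$7212: same outcome either way → loss $0.
$4145.6: same outcome either way → loss $0.
$6771.9: same outcome either way → loss $0.
$3179.6: same outcome either way → loss $0.
$8775.8: same outcome either way → loss $0.
Maximum loss: $0.

$0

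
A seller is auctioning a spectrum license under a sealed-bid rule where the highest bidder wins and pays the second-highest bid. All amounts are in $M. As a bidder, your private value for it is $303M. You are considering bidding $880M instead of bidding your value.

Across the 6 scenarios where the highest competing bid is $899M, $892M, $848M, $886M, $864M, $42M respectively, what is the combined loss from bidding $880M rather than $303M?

$1106M

The deviation costs you only when the competing bid falls strictly between $303M and $880M; elsewhere both bids give the same outcome.
$899M: outcomes coincide → loss $0M.
$892M: outcomes coincide → loss $0M.
$848M: truthful payoff $0M, deviation payoff −$545M → loss $545M.
$886M: outcomes coincide → loss $0M.
$864M: truthful payoff $0M, deviation payoff −$561M → loss $561M.
$42M: outcomes coincide → loss $0M.
Total loss = $545M + $561M = $1106M.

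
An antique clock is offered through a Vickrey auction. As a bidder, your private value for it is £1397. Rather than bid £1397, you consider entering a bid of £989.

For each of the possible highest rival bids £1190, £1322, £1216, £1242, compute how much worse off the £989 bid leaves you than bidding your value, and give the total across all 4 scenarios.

£618

The deviation costs you only when the competing bid falls strictly between £989 and £1397; elsewhere both bids give the same outcome.
£1190: truthful payoff £207, deviation payoff £0 → loss £207.
£1322: truthful payoff £75, deviation payoff £0 → loss £75.
£1216: truthful payoff £181, deviation payoff £0 → loss £181.
£1242: truthful payoff £155, deviation payoff £0 → loss £155.
Total loss = £207 + £75 + £181 + £155 = £618.
Truthful bidding weakly dominates here: raising your bid can only win items priced above your value, and lowering it can only forfeit items priced below.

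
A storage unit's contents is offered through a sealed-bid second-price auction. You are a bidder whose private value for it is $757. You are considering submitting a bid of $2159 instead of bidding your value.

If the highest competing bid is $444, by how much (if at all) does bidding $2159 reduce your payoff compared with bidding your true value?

Bidding your value $757: you win (since $757 > $444) and pay $444. Payoff $313.
Bidding $2159: you win and pay $444. Payoff $757 − $444 = $313.
Difference = $313 − $313 = $0; both bids lead to the same outcome because the competing bid is below both your value and your alternative bid.
Truthful bidding weakly dominates here: raising your bid can only win items priced above your value, and lowering it can only forfeit items priced below.

$0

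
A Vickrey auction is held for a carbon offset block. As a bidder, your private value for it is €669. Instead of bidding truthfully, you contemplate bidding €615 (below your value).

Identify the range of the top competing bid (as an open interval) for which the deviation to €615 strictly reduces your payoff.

If the competing bid is below €615, both bids win at the same price — no difference.
If it is above €669, both bids lose — no difference.
If it lies strictly between €615 and €669, bidding your value wins at a price below your value (positive payoff) while bidding €615 loses (payoff 0).
So the deviation strictly hurts on the open interval (€615, €669).

(€615, €669)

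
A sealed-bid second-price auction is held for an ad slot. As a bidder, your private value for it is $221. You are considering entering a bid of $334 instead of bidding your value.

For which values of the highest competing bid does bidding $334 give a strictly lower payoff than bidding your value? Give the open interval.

($221, $334)

If the competing bid is below $221, both bids win at the same price — no difference.
If it is above $334, both bids lose — no difference.
If it lies strictly between $221 and $334, bidding your value loses (payoff 0) while bidding $334 wins at a price above your value (payoff negative).
So the deviation strictly hurts on the open interval ($221, $334).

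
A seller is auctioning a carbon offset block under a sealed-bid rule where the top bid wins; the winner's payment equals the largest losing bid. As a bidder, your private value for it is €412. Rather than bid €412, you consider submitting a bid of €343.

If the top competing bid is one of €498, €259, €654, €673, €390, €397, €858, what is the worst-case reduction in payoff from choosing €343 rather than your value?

€498: same outcome either way → loss €0.
€259: same outcome either way → loss €0.
€654: same outcome either way → loss €0.
€673: same outcome either way → loss €0.
€390: truthful gives €22, deviation gives €0 → loss €22.
€397: truthful gives €15, deviation gives €0 → loss €15.
€858: same outcome either way → loss €0.
Maximum loss: €22.

€22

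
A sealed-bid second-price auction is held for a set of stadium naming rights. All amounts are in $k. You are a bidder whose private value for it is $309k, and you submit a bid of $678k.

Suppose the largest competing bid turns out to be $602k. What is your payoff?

−$293k

Your bid $678k exceeds the highest competing bid $602k, so you win.
In a second-price auction the winner pays the second-highest bid, $602k.
Payoff = value − price = $309k − $602k = −$293k.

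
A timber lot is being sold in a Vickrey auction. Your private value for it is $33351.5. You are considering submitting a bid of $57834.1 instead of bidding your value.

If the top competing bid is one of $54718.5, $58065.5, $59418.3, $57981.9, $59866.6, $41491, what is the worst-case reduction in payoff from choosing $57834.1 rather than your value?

$54718.5: truthful gives $0, deviation gives −$21367 → loss $21367.
$58065.5: same outcome either way → loss $0.
$59418.3: same outcome either way → loss $0.
$57981.9: same outcome either way → loss $0.
$59866.6: same outcome either way → loss $0.
$41491: truthful gives $0, deviation gives −$8139.5 → loss $8139.5.
Maximum loss: $21367.

$21367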